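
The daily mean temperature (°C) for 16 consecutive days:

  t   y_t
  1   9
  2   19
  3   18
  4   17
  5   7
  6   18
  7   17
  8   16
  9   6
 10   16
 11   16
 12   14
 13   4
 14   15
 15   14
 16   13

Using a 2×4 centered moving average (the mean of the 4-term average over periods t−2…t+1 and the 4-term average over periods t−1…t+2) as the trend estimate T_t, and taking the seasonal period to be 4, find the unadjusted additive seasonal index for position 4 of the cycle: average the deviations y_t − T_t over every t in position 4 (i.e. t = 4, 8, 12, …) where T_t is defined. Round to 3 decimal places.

Season position 4 occurs at t = 4, 8, 12 (where T_t is defined).
t=4: T_4 = 15.12500; y_4 − T_4 = 17 − 15.12500 = 1.87500
t=8: T_8 = 14.00000; y_8 − T_8 = 16 − 14.00000 = 2.00000
t=12: T_12 = 12.37500; y_12 − T_12 = 14 − 12.37500 = 1.62500
Mean deviation: (1.87500 + 2.00000 + 1.62500) / 3 = 1.833

1.833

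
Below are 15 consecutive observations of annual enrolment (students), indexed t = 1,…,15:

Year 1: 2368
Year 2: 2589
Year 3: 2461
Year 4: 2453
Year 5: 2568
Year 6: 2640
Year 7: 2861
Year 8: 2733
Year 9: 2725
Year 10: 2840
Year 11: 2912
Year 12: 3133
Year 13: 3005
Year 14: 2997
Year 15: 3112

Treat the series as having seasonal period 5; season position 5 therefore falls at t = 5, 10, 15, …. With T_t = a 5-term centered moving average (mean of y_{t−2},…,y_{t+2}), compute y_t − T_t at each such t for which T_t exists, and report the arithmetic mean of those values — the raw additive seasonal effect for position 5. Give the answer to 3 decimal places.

-28.600

Season position 5 occurs at t = 5, 10 (where T_t is defined).
t=5: T_5 = 2596.60000; y_5 − T_5 = 2568 − 2596.60000 = -28.60000
t=10: T_10 = 2868.60000; y_10 − T_10 = 2840 − 2868.60000 = -28.60000
Mean deviation: (-28.60000 + -28.60000) / 2 = -28.600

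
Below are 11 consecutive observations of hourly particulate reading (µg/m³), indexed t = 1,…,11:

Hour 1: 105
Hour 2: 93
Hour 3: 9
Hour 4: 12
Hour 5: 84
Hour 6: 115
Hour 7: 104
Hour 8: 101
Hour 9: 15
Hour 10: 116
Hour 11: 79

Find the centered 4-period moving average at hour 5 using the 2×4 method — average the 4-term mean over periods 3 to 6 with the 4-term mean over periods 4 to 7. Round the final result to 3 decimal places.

Sum over 3–6: 9 + 12 + 84 + 115 = 220
Sum over 4–7: 12 + 84 + 115 + 104 = 315
CMA at t=5 = (220 + 315) / (2·4) = 535 / 8 = 66.875

66.875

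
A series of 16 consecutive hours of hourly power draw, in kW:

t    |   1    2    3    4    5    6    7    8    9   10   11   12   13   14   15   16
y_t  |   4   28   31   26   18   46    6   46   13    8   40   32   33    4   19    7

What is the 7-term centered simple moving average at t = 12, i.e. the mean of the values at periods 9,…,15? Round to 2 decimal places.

21.29

Sum of periods 9–15: 13 + 8 + 40 + 32 + 33 + 4 + 19 = 149
Divide by 7: 149 / 7 = 21.29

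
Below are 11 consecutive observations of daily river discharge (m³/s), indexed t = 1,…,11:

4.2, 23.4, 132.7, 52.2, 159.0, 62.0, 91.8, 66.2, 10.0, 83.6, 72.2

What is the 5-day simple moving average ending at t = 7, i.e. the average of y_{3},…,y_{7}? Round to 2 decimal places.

99.54

Sum of periods 3–7: 132.7 + 52.2 + 159.0 + 62.0 + 91.8 = 497.7
Divide by 5: 497.7 / 5 = 99.54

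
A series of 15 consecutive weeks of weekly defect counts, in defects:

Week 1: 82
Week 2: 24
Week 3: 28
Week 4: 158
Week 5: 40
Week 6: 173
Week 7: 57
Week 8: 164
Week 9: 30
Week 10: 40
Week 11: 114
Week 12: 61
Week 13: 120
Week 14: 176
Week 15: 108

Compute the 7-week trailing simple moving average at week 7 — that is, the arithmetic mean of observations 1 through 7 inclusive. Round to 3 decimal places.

80.286

Sum of periods 1–7: 82 + 24 + 28 + 158 + 40 + 173 + 57 = 562
Divide by 7: 562 / 7 = 80.286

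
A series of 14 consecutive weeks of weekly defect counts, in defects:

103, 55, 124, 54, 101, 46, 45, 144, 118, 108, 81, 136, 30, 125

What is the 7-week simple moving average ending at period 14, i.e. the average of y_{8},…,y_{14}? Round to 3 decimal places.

106.000

Sum of periods 8–14: 144 + 118 + 108 + 81 + 136 + 30 + 125 = 742
Divide by 7: 742 / 7 = 106.000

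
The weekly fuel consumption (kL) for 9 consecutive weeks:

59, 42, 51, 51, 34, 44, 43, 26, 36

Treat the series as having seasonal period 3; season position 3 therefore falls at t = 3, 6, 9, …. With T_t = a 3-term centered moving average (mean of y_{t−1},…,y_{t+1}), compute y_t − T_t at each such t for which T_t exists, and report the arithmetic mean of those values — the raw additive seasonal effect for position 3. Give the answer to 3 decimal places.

3.333

Season position 3 occurs at t = 3, 6 (where T_t is defined).
t=3: T_3 = 48.00000; y_3 − T_3 = 51 − 48.00000 = 3.00000
t=6: T_6 = 40.33333; y_6 − T_6 = 44 − 40.33333 = 3.66667
Mean deviation: (3.00000 + 3.66667) / 2 = 3.333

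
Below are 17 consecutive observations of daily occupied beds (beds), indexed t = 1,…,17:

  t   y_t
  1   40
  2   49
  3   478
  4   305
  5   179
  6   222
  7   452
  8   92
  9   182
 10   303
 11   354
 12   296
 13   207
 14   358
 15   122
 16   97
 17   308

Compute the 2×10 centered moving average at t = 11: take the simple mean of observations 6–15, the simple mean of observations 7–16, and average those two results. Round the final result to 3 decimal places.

Sum over 6–15: 222 + 452 + 92 + 182 + 303 + 354 + 296 + 207 + 358 + 122 = 2588
Sum over 7–16: 452 + 92 + 182 + 303 + 354 + 296 + 207 + 358 + 122 + 97 = 2463
CMA at t=11 = (2588 + 2463) / (2·10) = 5051 / 20 = 252.550

252.550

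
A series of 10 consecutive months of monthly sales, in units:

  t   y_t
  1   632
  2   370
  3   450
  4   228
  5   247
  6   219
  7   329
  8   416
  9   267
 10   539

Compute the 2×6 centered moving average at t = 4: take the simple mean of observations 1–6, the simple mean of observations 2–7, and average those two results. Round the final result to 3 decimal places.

Sum over 1–6: 632 + 370 + 450 + 228 + 247 + 219 = 2146
Sum over 2–7: 370 + 450 + 228 + 247 + 219 + 329 = 1843
CMA at t=4 = (2146 + 1843) / (2·6) = 3989 / 12 = 332.417

332.417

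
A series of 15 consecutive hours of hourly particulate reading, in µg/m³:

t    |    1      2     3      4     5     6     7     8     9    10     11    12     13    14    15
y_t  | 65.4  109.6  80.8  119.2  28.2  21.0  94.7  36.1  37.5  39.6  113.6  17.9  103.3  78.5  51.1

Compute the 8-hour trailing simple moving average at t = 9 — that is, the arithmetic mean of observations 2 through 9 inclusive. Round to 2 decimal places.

Sum of periods 2–9: 109.6 + 80.8 + 119.2 + 28.2 + 21.0 + 94.7 + 36.1 + 37.5 = 527.1
Divide by 8: 527.1 / 8 = 65.89

65.89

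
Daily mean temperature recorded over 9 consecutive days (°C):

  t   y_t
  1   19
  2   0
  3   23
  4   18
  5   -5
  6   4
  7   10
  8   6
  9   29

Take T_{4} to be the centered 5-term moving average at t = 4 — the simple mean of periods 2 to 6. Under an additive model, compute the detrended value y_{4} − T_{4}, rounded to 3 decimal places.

10.000

Trend T_4 = (0 + 23 + 18 + (-5) + 4) / 5 = 40/5 = 8.00000
Detrended value: 18 − 8.00000 = 10.000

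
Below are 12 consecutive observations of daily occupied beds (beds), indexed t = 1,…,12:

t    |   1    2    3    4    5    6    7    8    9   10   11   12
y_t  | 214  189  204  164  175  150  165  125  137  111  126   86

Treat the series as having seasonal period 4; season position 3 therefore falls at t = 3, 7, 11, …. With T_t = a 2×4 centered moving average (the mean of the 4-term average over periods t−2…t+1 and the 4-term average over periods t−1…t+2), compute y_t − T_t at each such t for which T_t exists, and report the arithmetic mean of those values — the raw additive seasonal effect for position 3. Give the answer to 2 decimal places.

16.06

Season position 3 occurs at t = 3, 7 (where T_t is defined).
t=3: T_3 = 187.8750; y_3 − T_3 = 204 − 187.8750 = 16.1250
t=7: T_7 = 149.0000; y_7 − T_7 = 165 − 149.0000 = 16.0000
Mean deviation: (16.1250 + 16.0000) / 2 = 16.06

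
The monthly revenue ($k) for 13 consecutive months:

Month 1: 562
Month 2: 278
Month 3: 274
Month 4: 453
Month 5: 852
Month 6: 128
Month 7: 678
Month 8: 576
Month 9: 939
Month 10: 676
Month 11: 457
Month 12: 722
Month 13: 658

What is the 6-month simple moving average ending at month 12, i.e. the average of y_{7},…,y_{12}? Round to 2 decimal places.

Sum of periods 7–12: 678 + 576 + 939 + 676 + 457 + 722 = 4048
Divide by 6: 4048 / 6 = 674.67

674.67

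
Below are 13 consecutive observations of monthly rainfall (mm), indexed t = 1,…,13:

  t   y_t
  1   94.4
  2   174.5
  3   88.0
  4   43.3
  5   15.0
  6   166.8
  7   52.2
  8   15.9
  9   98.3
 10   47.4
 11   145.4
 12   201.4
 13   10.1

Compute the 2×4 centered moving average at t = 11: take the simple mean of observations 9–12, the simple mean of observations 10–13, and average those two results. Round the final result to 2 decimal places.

112.10

Sum over 9–12: 98.3 + 47.4 + 145.4 + 201.4 = 492.5
Sum over 10–13: 47.4 + 145.4 + 201.4 + 10.1 = 404.3
CMA at t=11 = (492.5 + 404.3) / (2·4) = 896.8 / 8 = 112.10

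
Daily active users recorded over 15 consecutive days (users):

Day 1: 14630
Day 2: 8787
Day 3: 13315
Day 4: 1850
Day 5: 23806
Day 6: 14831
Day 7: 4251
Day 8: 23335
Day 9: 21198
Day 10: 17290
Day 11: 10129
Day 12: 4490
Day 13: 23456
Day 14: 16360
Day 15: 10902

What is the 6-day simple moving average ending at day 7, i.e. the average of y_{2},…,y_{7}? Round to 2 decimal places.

11140.00

Sum of periods 2–7: 8787 + 13315 + 1850 + 23806 + 14831 + 4251 = 66840
Divide by 6: 66840 / 6 = 11140.00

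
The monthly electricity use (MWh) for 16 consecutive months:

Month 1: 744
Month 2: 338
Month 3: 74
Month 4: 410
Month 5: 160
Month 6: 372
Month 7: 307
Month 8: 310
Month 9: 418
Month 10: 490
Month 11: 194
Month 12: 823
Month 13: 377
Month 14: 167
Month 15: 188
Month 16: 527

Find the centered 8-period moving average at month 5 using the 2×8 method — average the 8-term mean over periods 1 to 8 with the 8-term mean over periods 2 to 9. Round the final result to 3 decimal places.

Sum over 1–8: 744 + 338 + 74 + 410 + 160 + 372 + 307 + 310 = 2715
Sum over 2–9: 338 + 74 + 410 + 160 + 372 + 307 + 310 + 418 = 2389
CMA at t=5 = (2715 + 2389) / (2·8) = 5104 / 16 = 319.000

319.000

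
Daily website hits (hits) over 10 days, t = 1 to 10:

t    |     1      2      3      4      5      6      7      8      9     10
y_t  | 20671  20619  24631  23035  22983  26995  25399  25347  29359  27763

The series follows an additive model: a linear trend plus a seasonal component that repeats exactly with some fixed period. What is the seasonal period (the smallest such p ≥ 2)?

First differences y_{t+1} − y_t: -52, 4012, -1596, -52, 4012, -1596, -52, 4012, …
The difference pattern repeats every 3 terms and not for any smaller step, so p = 3.

3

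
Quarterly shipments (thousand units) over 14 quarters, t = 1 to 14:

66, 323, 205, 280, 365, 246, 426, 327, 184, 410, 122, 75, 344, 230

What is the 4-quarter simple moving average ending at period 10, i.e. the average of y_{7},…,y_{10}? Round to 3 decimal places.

Sum of periods 7–10: 426 + 327 + 184 + 410 = 1347
Divide by 4: 1347 / 4 = 336.750

336.750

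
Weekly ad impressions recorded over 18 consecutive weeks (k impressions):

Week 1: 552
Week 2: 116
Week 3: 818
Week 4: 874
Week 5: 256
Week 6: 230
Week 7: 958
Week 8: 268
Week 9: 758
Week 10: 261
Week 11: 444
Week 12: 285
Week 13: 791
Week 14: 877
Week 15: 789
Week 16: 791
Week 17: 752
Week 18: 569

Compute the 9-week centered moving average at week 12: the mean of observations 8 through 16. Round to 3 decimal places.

584.889

Sum of periods 8–16: 268 + 758 + 261 + 444 + 285 + 791 + 877 + 789 + 791 = 5264
Divide by 9: 5264 / 9 = 584.889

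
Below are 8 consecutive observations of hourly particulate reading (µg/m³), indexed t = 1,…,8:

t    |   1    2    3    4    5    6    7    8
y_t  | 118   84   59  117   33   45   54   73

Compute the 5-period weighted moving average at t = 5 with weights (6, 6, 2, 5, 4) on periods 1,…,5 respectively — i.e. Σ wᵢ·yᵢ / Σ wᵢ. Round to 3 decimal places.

89.000

Weighted sum: 6·118 + 6·84 + 2·59 + 5·117 + 4·33 = 708 + 504 + 118 + 585 + 132 = 2047
Weight total: 6 + 6 + 2 + 5 + 4 = 23
WMA = 2047 / 23 = 89.000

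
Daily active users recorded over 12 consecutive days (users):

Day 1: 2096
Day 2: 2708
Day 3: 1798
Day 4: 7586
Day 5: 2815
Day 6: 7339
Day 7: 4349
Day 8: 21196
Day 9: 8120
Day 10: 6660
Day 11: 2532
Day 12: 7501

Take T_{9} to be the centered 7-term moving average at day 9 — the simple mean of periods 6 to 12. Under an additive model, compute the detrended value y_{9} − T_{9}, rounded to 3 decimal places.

-122.429

Trend T_9 = (7339 + 4349 + 21196 + 8120 + 6660 + 2532 + 7501) / 7 = 57697/7 = 8242.42857
Detrended value: 8120 − 8242.42857 = -122.429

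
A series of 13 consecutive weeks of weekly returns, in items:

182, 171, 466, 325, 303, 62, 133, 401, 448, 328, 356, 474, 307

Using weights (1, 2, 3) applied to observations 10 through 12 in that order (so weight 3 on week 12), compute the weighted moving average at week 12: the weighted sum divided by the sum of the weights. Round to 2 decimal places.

Weighted sum: 1·328 + 2·356 + 3·474 = 328 + 712 + 1422 = 2462
Weight total: 1 + 2 + 3 = 6
WMA = 2462 / 6 = 410.33

410.33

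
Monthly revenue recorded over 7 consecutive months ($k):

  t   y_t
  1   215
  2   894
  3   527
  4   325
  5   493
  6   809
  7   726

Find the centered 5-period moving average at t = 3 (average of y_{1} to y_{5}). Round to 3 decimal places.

490.800

Sum of periods 1–5: 215 + 894 + 527 + 325 + 493 = 2454
Divide by 5: 2454 / 5 = 490.800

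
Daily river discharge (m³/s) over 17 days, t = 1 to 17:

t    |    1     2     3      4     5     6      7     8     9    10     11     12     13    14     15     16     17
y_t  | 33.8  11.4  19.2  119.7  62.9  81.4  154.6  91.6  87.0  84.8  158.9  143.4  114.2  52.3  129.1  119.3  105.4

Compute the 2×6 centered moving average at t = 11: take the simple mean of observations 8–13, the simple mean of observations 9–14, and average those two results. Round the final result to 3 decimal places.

110.042

Sum over 8–13: 91.6 + 87.0 + 84.8 + 158.9 + 143.4 + 114.2 = 679.9
Sum over 9–14: 87.0 + 84.8 + 158.9 + 143.4 + 114.2 + 52.3 = 640.6
CMA at t=11 = (679.9 + 640.6) / (2·6) = 1320.5 / 12 = 110.042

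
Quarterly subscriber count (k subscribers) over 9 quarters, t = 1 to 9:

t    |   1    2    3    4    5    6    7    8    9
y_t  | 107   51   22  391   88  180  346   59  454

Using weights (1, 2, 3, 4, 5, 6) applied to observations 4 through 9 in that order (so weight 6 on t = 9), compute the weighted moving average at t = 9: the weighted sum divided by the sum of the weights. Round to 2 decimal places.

262.38

Weighted sum: 1·391 + 2·88 + 3·180 + 4·346 + 5·59 + 6·454 = 391 + 176 + 540 + 1384 + 295 + 2724 = 5510
Weight total: 1 + 2 + 3 + 4 + 5 + 6 = 21
WMA = 5510 / 21 = 262.38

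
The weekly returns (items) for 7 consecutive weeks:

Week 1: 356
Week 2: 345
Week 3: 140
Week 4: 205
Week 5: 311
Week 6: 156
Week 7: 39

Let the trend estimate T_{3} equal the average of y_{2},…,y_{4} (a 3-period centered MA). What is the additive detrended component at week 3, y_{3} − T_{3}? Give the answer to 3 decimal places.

-90.000

Trend T_3 = (345 + 140 + 205) / 3 = 690/3 = 230.00000
Detrended value: 140 − 230.00000 = -90.000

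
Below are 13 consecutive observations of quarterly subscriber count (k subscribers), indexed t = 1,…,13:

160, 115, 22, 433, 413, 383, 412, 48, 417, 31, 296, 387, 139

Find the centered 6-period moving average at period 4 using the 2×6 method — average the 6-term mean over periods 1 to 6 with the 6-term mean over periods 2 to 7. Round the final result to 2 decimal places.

275.33

Sum over 1–6: 160 + 115 + 22 + 433 + 413 + 383 = 1526
Sum over 2–7: 115 + 22 + 433 + 413 + 383 + 412 = 1778
CMA at t=4 = (1526 + 1778) / (2·6) = 3304 / 12 = 275.33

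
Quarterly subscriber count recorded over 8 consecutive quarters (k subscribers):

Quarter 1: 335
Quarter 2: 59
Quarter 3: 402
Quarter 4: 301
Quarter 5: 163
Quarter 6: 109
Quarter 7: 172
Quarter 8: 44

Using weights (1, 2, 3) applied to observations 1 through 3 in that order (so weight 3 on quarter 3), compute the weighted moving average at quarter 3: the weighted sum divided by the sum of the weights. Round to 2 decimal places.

Weighted sum: 1·335 + 2·59 + 3·402 = 335 + 118 + 1206 = 1659
Weight total: 1 + 2 + 3 = 6
WMA = 1659 / 6 = 276.50

276.50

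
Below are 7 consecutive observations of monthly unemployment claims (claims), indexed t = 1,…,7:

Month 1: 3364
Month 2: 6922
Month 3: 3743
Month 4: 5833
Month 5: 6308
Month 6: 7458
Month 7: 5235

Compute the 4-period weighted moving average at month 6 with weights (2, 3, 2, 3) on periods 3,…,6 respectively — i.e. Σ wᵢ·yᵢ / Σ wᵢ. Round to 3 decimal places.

Weighted sum: 2·3743 + 3·5833 + 2·6308 + 3·7458 = 7486 + 17499 + 12616 + 22374 = 59975
Weight total: 2 + 3 + 2 + 3 = 10
WMA = 59975 / 10 = 5997.500

5997.500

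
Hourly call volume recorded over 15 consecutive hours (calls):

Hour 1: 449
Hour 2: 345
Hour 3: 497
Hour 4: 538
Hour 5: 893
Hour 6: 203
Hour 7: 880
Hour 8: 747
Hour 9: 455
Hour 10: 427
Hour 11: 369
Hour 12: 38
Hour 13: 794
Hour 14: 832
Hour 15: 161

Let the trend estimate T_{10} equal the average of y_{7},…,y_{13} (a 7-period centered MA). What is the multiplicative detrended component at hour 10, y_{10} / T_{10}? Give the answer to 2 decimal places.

Trend T_10 = (880 + 747 + 455 + 427 + 369 + 38 + 794) / 7 = 3710/7 = 530.0000
Ratio to trend: 427 / 530.0000 = 0.81

0.81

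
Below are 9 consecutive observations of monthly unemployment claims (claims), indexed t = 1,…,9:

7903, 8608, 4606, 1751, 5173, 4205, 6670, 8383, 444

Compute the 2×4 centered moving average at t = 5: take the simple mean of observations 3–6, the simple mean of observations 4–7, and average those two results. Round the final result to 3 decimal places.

4191.750

Sum over 3–6: 4606 + 1751 + 5173 + 4205 = 15735
Sum over 4–7: 1751 + 5173 + 4205 + 6670 = 17799
CMA at t=5 = (15735 + 17799) / (2·4) = 33534 / 8 = 4191.750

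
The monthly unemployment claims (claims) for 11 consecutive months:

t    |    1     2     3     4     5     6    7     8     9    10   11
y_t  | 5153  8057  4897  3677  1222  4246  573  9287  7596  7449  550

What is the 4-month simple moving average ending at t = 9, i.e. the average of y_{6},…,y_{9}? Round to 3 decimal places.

5425.500

Sum of periods 6–9: 4246 + 573 + 9287 + 7596 = 21702
Divide by 4: 21702 / 4 = 5425.500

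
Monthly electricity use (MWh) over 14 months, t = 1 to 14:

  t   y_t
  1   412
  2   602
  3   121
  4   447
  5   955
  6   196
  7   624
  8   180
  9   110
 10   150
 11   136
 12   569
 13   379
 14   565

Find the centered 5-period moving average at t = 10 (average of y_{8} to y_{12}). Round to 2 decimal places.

229.00

Sum of periods 8–12: 180 + 110 + 150 + 136 + 569 = 1145
Divide by 5: 1145 / 5 = 229.00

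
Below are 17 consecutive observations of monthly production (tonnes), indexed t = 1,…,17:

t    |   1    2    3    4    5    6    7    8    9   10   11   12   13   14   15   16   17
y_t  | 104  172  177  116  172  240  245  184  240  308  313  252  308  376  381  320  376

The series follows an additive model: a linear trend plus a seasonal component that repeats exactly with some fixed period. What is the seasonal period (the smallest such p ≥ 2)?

4

First differences y_{t+1} − y_t: 68, 5, -61, 56, 68, 5, -61, 56, 68, 5, …
The difference pattern repeats every 4 terms and not for any smaller step, so p = 4.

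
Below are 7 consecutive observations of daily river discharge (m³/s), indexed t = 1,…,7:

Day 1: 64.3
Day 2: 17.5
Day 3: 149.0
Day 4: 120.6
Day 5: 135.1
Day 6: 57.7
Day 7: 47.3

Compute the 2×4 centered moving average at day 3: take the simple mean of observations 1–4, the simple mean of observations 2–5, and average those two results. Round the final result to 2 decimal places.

Sum over 1–4: 64.3 + 17.5 + 149.0 + 120.6 = 351.4
Sum over 2–5: 17.5 + 149.0 + 120.6 + 135.1 = 422.2
CMA at t=3 = (351.4 + 422.2) / (2·4) = 773.6 / 8 = 96.70

96.70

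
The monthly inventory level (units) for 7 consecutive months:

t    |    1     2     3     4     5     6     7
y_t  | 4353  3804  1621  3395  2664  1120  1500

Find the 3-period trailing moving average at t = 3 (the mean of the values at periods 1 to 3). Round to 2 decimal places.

3259.33

Sum of periods 1–3: 4353 + 3804 + 1621 = 9778
Divide by 3: 9778 / 3 = 3259.33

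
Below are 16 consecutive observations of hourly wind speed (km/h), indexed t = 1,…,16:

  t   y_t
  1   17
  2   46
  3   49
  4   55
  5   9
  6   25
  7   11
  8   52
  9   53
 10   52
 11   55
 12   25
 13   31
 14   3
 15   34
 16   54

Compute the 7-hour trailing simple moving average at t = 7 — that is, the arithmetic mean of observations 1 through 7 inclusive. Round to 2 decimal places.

30.29

Sum of periods 1–7: 17 + 46 + 49 + 55 + 9 + 25 + 11 = 212
Divide by 7: 212 / 7 = 30.29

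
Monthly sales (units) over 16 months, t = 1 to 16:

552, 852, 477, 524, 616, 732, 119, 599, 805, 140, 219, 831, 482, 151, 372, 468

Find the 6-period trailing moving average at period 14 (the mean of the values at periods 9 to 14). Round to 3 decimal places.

Sum of periods 9–14: 805 + 140 + 219 + 831 + 482 + 151 = 2628
Divide by 6: 2628 / 6 = 438.000

438.000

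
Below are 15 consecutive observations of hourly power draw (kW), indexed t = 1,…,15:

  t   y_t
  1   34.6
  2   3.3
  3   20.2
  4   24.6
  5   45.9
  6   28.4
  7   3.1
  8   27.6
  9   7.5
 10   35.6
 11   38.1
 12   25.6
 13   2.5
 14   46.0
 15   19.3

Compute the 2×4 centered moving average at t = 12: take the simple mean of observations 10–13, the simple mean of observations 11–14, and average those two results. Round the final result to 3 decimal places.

Sum over 10–13: 35.6 + 38.1 + 25.6 + 2.5 = 101.8
Sum over 11–14: 38.1 + 25.6 + 2.5 + 46.0 = 112.2
CMA at t=12 = (101.8 + 112.2) / (2·4) = 214.0 / 8 = 26.750

26.750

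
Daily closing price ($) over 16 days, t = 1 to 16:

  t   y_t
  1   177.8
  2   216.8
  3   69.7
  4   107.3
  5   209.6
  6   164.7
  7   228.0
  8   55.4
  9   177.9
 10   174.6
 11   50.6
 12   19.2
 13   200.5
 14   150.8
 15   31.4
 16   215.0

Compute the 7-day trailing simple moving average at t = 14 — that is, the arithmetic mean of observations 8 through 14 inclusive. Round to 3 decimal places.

118.429

Sum of periods 8–14: 55.4 + 177.9 + 174.6 + 50.6 + 19.2 + 200.5 + 150.8 = 829.0
Divide by 7: 829.0 / 7 = 118.429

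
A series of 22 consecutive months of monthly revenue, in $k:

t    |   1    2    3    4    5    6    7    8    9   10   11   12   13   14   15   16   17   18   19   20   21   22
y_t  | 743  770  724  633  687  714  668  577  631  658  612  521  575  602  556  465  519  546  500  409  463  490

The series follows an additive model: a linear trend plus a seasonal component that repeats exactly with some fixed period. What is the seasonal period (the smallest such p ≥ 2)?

4

First differences y_{t+1} − y_t: 27, -46, -91, 54, 27, -46, -91, 54, 27, -46, …
The difference pattern repeats every 4 terms and not for any smaller step, so p = 4.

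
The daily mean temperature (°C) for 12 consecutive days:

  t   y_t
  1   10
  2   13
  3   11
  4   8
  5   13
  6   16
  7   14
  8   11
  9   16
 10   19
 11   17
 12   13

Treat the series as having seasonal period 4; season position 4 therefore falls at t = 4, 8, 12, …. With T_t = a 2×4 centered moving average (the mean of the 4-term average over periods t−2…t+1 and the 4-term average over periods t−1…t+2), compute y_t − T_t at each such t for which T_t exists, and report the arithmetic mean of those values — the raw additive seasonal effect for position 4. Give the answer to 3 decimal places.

Season position 4 occurs at t = 4, 8 (where T_t is defined).
t=4: T_4 = 11.62500; y_4 − T_4 = 8 − 11.62500 = -3.62500
t=8: T_8 = 14.62500; y_8 − T_8 = 11 − 14.62500 = -3.62500
Mean deviation: (-3.62500 + -3.62500) / 2 = -3.625

-3.625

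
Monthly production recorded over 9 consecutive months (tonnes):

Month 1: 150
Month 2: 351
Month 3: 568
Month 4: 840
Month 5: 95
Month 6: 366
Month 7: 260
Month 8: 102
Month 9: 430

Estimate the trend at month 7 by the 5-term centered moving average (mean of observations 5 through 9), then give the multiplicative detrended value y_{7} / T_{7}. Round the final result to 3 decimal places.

Trend T_7 = (95 + 366 + 260 + 102 + 430) / 5 = 1253/5 = 250.60000
Ratio to trend: 260 / 250.60000 = 1.038

1.038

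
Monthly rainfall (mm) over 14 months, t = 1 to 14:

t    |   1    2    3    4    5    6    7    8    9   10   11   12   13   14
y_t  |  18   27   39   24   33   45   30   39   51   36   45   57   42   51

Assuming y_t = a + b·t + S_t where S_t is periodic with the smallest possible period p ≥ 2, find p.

3

First differences y_{t+1} − y_t: 9, 12, -15, 9, 12, -15, 9, 12, …
The difference pattern repeats every 3 terms and not for any smaller step, so p = 3.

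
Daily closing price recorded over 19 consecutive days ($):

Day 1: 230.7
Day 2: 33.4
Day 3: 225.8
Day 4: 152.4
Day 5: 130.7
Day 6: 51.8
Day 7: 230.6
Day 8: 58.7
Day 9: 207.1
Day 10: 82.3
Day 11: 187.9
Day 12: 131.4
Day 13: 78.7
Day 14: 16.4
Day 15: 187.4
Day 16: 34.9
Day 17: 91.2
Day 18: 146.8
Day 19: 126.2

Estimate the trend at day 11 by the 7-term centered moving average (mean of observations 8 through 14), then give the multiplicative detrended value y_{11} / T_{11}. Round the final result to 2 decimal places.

Trend T_11 = (58.7 + 207.1 + 82.3 + 187.9 + 131.4 + 78.7 + 16.4) / 7 = 762.5/7 = 108.9286
Ratio to trend: 187.9 / 108.9286 = 1.72

1.72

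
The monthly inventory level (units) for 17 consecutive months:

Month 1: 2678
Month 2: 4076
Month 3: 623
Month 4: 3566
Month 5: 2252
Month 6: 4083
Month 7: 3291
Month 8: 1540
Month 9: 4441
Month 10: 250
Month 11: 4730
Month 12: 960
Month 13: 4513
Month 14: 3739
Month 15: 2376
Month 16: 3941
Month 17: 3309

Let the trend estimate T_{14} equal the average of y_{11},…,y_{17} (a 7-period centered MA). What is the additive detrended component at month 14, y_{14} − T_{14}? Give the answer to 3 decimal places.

372.143

Trend T_14 = (4730 + 960 + 4513 + 3739 + 2376 + 3941 + 3309) / 7 = 23568/7 = 3366.85714
Detrended value: 3739 − 3366.85714 = 372.143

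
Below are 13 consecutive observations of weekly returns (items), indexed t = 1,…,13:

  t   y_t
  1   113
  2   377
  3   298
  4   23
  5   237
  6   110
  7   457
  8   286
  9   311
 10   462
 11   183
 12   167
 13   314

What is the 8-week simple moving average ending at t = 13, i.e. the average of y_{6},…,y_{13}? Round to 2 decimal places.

286.25

Sum of periods 6–13: 110 + 457 + 286 + 311 + 462 + 183 + 167 + 314 = 2290
Divide by 8: 2290 / 8 = 286.25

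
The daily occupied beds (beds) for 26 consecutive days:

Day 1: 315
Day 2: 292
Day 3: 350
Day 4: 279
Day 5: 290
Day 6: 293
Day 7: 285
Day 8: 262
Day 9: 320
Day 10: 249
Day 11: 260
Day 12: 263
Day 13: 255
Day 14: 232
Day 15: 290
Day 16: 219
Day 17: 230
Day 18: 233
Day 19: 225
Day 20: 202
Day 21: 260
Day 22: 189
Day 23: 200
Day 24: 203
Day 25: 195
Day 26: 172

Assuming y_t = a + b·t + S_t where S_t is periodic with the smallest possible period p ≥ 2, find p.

6

First differences y_{t+1} − y_t: -23, 58, -71, 11, 3, -8, -23, 58, -71, 11, 3, -8, -23, 58, …
The difference pattern repeats every 6 terms and not for any smaller step, so p = 6.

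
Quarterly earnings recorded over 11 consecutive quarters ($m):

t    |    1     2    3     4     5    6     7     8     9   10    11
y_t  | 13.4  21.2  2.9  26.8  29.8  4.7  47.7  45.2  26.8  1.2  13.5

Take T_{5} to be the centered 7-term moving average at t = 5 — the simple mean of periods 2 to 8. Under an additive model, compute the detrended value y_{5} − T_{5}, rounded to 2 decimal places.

Trend T_5 = (21.2 + 2.9 + 26.8 + 29.8 + 4.7 + 47.7 + 45.2) / 7 = 178.3/7 = 25.4714
Detrended value: 29.8 − 25.4714 = 4.33

4.33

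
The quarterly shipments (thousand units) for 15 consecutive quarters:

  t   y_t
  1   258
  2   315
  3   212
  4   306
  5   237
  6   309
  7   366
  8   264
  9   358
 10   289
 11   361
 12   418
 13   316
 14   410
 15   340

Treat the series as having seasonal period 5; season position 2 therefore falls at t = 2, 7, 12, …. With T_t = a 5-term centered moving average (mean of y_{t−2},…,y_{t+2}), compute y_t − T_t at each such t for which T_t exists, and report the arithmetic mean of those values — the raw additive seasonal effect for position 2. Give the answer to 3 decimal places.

59.200

Season position 2 occurs at t = 7, 12 (where T_t is defined).
t=7: T_7 = 306.80000; y_7 − T_7 = 366 − 306.80000 = 59.20000
t=12: T_12 = 358.80000; y_12 − T_12 = 418 − 358.80000 = 59.20000
Mean deviation: (59.20000 + 59.20000) / 2 = 59.200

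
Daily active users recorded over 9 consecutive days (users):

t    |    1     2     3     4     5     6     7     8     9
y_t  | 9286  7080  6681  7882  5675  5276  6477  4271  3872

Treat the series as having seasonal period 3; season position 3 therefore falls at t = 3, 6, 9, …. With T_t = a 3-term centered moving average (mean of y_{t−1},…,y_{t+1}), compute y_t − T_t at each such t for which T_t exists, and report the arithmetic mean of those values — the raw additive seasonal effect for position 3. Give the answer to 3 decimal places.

-533.333

Season position 3 occurs at t = 3, 6 (where T_t is defined).
t=3: T_3 = 7214.33333; y_3 − T_3 = 6681 − 7214.33333 = -533.33333
t=6: T_6 = 5809.33333; y_6 − T_6 = 5276 − 5809.33333 = -533.33333
Mean deviation: (-533.33333 + -533.33333) / 2 = -533.333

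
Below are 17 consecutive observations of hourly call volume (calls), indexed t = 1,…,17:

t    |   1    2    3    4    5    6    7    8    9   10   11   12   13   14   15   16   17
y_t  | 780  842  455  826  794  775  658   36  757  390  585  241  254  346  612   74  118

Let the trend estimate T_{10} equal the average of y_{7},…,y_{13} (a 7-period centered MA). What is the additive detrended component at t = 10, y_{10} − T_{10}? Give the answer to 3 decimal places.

-27.286

Trend T_10 = (658 + 36 + 757 + 390 + 585 + 241 + 254) / 7 = 2921/7 = 417.28571
Detrended value: 390 − 417.28571 = -27.286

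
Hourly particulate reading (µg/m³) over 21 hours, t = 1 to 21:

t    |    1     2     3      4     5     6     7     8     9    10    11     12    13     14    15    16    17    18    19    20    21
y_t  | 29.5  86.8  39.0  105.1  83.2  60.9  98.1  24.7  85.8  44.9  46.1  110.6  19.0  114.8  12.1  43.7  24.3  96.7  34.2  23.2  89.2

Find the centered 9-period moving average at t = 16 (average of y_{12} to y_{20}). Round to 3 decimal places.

Sum of periods 12–20: 110.6 + 19.0 + 114.8 + 12.1 + 43.7 + 24.3 + 96.7 + 34.2 + 23.2 = 478.6
Divide by 9: 478.6 / 9 = 53.178

53.178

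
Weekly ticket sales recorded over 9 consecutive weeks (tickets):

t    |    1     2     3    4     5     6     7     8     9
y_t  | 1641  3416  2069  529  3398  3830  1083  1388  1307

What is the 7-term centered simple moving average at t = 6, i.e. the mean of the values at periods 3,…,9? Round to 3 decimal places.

Sum of periods 3–9: 2069 + 529 + 3398 + 3830 + 1083 + 1388 + 1307 = 13604
Divide by 7: 13604 / 7 = 1943.429

1943.429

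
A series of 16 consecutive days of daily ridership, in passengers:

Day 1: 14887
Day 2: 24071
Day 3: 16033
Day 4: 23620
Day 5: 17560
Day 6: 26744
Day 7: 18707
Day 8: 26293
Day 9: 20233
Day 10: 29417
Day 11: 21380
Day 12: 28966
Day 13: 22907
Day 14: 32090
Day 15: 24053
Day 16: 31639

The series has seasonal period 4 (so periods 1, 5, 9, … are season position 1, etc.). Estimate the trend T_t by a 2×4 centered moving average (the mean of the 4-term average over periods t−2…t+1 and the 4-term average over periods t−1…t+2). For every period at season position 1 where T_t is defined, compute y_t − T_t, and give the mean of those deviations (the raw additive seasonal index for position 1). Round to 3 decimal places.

Season position 1 occurs at t = 5, 9, 13 (where T_t is defined).
t=5: T_5 = 21323.50000; y_5 − T_5 = 17560 − 21323.50000 = -3763.50000
t=9: T_9 = 23996.62500; y_9 − T_9 = 20233 − 23996.62500 = -3763.62500
t=13: T_13 = 26669.87500; y_13 − T_13 = 22907 − 26669.87500 = -3762.87500
Mean deviation: (-3763.50000 + -3763.62500 + -3762.87500) / 3 = -3763.333

-3763.333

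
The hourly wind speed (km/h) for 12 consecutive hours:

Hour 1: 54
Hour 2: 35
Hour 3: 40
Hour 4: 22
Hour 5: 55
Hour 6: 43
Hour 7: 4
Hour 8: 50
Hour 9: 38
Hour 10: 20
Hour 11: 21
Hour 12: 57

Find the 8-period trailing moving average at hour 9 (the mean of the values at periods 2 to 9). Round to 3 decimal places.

Sum of periods 2–9: 35 + 40 + 22 + 55 + 43 + 4 + 50 + 38 = 287
Divide by 8: 287 / 8 = 35.875

35.875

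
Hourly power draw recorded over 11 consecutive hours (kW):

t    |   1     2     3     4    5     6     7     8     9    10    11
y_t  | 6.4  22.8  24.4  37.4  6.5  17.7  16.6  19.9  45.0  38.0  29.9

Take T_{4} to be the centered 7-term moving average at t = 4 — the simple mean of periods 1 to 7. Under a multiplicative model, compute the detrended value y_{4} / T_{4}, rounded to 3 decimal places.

Trend T_4 = (6.4 + 22.8 + 24.4 + 37.4 + 6.5 + 17.7 + 16.6) / 7 = 131.8/7 = 18.82857
Ratio to trend: 37.4 / 18.82857 = 1.986

1.986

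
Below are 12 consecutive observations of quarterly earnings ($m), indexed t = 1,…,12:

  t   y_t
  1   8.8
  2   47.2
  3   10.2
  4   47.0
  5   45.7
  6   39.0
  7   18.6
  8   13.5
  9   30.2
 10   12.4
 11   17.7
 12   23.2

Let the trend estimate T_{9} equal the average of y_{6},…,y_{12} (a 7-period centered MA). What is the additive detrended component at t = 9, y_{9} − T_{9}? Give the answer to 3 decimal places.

8.114

Trend T_9 = (39.0 + 18.6 + 13.5 + 30.2 + 12.4 + 17.7 + 23.2) / 7 = 154.6/7 = 22.08571
Detrended value: 30.2 − 22.08571 = 8.114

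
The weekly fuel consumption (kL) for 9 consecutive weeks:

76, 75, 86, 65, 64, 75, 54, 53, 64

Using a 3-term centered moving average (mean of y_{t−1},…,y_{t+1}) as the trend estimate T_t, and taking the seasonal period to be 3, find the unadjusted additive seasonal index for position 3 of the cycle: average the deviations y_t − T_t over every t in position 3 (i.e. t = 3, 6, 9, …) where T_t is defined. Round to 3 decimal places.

Season position 3 occurs at t = 3, 6 (where T_t is defined).
t=3: T_3 = 75.33333; y_3 − T_3 = 86 − 75.33333 = 10.66667
t=6: T_6 = 64.33333; y_6 − T_6 = 75 − 64.33333 = 10.66667
Mean deviation: (10.66667 + 10.66667) / 2 = 10.667

10.667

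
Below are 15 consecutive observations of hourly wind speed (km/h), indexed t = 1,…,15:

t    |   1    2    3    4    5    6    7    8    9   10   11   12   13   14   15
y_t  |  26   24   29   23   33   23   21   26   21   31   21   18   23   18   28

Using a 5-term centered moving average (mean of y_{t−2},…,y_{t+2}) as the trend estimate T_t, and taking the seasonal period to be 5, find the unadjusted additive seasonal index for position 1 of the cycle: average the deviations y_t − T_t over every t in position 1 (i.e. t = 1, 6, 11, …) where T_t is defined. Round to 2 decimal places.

-2.00

Season position 1 occurs at t = 6, 11 (where T_t is defined).
t=6: T_6 = 25.2000; y_6 − T_6 = 23 − 25.2000 = -2.2000
t=11: T_11 = 22.8000; y_11 − T_11 = 21 − 22.8000 = -1.8000
Mean deviation: (-2.2000 + -1.8000) / 2 = -2.00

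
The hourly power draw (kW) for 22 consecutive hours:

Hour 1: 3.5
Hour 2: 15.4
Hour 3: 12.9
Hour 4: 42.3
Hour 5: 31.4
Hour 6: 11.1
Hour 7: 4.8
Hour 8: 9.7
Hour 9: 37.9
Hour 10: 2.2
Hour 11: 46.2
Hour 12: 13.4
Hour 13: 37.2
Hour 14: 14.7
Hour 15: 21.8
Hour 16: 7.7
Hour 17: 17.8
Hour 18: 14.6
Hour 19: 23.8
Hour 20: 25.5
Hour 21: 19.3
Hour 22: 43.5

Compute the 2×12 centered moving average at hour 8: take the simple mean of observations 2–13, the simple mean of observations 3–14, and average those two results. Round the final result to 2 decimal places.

22.01

Sum over 2–13: 15.4 + 12.9 + 42.3 + 31.4 + 11.1 + 4.8 + 9.7 + 37.9 + 2.2 + 46.2 + 13.4 + 37.2 = 264.5
Sum over 3–14: 12.9 + 42.3 + 31.4 + 11.1 + 4.8 + 9.7 + 37.9 + 2.2 + 46.2 + 13.4 + 37.2 + 14.7 = 263.8
CMA at t=8 = (264.5 + 263.8) / (2·12) = 528.3 / 24 = 22.01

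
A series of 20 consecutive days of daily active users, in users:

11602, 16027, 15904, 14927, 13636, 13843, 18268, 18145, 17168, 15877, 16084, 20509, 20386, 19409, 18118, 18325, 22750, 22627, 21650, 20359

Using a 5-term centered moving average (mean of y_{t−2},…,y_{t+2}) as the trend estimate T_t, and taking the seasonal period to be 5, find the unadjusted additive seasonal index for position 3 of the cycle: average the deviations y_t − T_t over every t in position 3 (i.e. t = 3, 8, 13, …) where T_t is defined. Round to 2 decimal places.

Season position 3 occurs at t = 3, 8, 13, 18 (where T_t is defined).
t=3: T_3 = 14419.2000; y_3 − T_3 = 15904 − 14419.2000 = 1484.8000
t=8: T_8 = 16660.2000; y_8 − T_8 = 18145 − 16660.2000 = 1484.8000
t=13: T_13 = 18901.2000; y_13 − T_13 = 20386 − 18901.2000 = 1484.8000
t=18: T_18 = 21142.2000; y_18 − T_18 = 22627 − 21142.2000 = 1484.8000
Mean deviation: (1484.8000 + 1484.8000 + 1484.8000 + 1484.8000) / 4 = 1484.80

1484.80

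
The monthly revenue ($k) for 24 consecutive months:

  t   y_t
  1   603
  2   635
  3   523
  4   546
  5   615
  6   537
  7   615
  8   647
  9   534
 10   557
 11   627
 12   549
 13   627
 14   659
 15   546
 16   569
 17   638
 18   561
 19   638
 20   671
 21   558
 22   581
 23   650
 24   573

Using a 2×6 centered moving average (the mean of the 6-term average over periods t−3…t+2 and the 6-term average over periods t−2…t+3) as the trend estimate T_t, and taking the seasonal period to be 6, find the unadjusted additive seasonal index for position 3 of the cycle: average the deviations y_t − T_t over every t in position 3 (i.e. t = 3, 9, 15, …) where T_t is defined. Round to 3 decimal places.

Season position 3 occurs at t = 9, 15, 21 (where T_t is defined).
t=9: T_9 = 587.16667; y_9 − T_9 = 534 − 587.16667 = -53.16667
t=15: T_15 = 599.00000; y_15 − T_15 = 546 − 599.00000 = -53.00000
t=21: T_21 = 610.83333; y_21 − T_21 = 558 − 610.83333 = -52.83333
Mean deviation: (-53.16667 + -53.00000 + -52.83333) / 3 = -53.000

-53.000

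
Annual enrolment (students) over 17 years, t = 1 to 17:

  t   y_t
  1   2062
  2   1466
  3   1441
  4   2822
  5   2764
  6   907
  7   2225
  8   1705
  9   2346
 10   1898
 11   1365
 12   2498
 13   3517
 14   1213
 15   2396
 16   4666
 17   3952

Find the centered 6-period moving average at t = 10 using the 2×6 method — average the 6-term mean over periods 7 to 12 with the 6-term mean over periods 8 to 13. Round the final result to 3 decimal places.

Sum over 7–12: 2225 + 1705 + 2346 + 1898 + 1365 + 2498 = 12037
Sum over 8–13: 1705 + 2346 + 1898 + 1365 + 2498 + 3517 = 13329
CMA at t=10 = (12037 + 13329) / (2·6) = 25366 / 12 = 2113.833

2113.833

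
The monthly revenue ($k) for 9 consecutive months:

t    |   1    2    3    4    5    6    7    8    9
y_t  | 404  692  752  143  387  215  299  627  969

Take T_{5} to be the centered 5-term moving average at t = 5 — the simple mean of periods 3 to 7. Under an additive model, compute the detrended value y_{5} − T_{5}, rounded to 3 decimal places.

27.800

Trend T_5 = (752 + 143 + 387 + 215 + 299) / 5 = 1796/5 = 359.20000
Detrended value: 387 − 359.20000 = 27.800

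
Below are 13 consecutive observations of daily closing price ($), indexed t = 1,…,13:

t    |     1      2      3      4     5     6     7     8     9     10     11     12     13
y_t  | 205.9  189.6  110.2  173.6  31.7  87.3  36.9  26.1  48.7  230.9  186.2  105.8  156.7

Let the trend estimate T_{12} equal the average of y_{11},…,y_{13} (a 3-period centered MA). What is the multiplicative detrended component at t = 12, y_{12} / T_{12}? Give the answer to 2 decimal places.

0.71

Trend T_12 = (186.2 + 105.8 + 156.7) / 3 = 448.7/3 = 149.5667
Ratio to trend: 105.8 / 149.5667 = 0.71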